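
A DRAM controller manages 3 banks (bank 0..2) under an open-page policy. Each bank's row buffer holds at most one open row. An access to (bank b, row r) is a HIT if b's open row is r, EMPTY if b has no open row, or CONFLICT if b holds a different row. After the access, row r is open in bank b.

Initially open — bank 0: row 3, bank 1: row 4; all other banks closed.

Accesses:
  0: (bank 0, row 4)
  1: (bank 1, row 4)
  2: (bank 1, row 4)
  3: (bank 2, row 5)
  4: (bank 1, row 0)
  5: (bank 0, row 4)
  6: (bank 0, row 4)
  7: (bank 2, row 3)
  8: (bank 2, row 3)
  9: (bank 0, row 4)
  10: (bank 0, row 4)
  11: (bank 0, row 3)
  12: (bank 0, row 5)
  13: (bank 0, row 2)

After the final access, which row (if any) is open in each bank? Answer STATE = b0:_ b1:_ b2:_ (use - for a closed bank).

STATE = b0:2 b1:0 b2:3

#0 (0,4) C  (was 3)
#1 (1,4) H  (was 4)
#2 (1,4) H  (was 4)
#3 (2,5) E
#4 (1,0) C  (was 4)
#5 (0,4) H  (was 4)
#6 (0,4) H  (was 4)
#7 (2,3) C  (was 5)
#8 (2,3) H  (was 3)
#9 (0,4) H  (was 4)
#10 (0,4) H  (was 4)
#11 (0,3) C  (was 4)
#12 (0,5) C  (was 3)
#13 (0,2) C  (was 5)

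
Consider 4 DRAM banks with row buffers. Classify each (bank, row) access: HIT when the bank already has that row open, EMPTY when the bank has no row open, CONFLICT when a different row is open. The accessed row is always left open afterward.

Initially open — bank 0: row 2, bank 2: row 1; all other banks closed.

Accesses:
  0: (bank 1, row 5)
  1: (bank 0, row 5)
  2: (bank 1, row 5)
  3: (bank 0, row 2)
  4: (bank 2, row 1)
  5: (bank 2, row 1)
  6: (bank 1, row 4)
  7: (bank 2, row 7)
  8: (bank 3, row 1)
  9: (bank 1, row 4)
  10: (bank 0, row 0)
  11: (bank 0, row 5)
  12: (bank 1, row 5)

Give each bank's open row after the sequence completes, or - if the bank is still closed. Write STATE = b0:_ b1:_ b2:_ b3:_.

0: bank 1 row 5 — prev None → EMPTY
1: bank 0 row 5 — prev 2 → CONFLICT
2: bank 1 row 5 — prev 5 → HIT
3: bank 0 row 2 — prev 5 → CONFLICT
4: bank 2 row 1 — prev 1 → HIT
5: bank 2 row 1 — prev 1 → HIT
6: bank 1 row 4 — prev 5 → CONFLICT
7: bank 2 row 7 — prev 1 → CONFLICT
8: bank 3 row 1 — prev None → EMPTY
9: bank 1 row 4 — prev 4 → HIT
10: bank 0 row 0 — prev 2 → CONFLICT
11: bank 0 row 5 — prev 0 → CONFLICT
12: bank 1 row 5 — prev 4 → CONFLICT

STATE = b0:5 b1:5 b2:7 b3:1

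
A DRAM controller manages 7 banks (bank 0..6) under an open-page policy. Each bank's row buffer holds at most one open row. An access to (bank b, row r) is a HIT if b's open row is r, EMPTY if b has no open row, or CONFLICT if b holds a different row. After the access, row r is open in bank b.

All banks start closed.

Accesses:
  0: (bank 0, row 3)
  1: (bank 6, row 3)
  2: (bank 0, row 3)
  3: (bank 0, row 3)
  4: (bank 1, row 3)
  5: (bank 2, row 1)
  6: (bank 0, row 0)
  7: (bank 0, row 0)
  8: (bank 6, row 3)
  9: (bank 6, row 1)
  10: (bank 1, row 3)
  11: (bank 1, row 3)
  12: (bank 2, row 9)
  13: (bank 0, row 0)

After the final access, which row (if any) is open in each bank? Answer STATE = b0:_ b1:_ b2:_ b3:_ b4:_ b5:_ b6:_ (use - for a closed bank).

step 0: bank0 None->3 [EMPTY]
step 1: bank6 None->3 [EMPTY]
step 2: bank0 3->3 [HIT]
step 3: bank0 3->3 [HIT]
step 4: bank1 None->3 [EMPTY]
step 5: bank2 None->1 [EMPTY]
step 6: bank0 3->0 [CONFLICT]
step 7: bank0 0->0 [HIT]
step 8: bank6 3->3 [HIT]
step 9: bank6 3->1 [CONFLICT]
step 10: bank1 3->3 [HIT]
step 11: bank1 3->3 [HIT]
step 12: bank2 1->9 [CONFLICT]
step 13: bank0 0->0 [HIT]

STATE = b0:0 b1:3 b2:9 b3:- b4:- b5:- b6:1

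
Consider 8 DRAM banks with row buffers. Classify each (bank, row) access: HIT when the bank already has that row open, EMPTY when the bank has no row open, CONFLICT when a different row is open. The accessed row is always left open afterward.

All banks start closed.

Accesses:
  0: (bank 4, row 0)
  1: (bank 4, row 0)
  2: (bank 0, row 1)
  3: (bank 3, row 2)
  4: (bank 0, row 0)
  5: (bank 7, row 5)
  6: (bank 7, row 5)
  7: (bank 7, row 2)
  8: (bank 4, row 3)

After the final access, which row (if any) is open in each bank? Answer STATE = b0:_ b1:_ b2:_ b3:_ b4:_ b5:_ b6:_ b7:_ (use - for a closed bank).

STATE = b0:0 b1:- b2:- b3:2 b4:3 b5:- b6:- b7:2

step 0: bank4 None->0 [EMPTY]
step 1: bank4 0->0 [HIT]
step 2: bank0 None->1 [EMPTY]
step 3: bank3 None->2 [EMPTY]
step 4: bank0 1->0 [CONFLICT]
step 5: bank7 None->5 [EMPTY]
step 6: bank7 5->5 [HIT]
step 7: bank7 5->2 [CONFLICT]
step 8: bank4 0->3 [CONFLICT]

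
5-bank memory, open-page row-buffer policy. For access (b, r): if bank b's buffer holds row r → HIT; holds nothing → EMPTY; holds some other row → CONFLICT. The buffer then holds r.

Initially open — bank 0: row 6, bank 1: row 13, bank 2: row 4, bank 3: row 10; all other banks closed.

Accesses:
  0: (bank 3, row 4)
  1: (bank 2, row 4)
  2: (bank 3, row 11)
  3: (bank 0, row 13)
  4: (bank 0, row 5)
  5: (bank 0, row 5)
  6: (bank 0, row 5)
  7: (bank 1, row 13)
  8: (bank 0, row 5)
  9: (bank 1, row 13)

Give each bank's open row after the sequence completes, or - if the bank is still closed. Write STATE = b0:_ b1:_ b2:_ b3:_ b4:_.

#0 (3,4) C  (was 10)
#1 (2,4) H  (was 4)
#2 (3,11) C  (was 4)
#3 (0,13) C  (was 6)
#4 (0,5) C  (was 13)
#5 (0,5) H  (was 5)
#6 (0,5) H  (was 5)
#7 (1,13) H  (was 13)
#8 (0,5) H  (was 5)
#9 (1,13) H  (was 13)

STATE = b0:5 b1:13 b2:4 b3:11 b4:-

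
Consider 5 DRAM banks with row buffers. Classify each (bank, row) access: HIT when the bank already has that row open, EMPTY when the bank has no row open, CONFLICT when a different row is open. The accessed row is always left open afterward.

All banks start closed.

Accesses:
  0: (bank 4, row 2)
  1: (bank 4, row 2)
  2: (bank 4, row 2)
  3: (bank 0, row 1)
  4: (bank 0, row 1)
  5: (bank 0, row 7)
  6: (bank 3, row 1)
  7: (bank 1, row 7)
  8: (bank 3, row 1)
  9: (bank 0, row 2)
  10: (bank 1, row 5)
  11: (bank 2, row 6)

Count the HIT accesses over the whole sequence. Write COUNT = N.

0: bank 4 row 2 — prev None → EMPTY
1: bank 4 row 2 — prev 2 → HIT
2: bank 4 row 2 — prev 2 → HIT
3: bank 0 row 1 — prev None → EMPTY
4: bank 0 row 1 — prev 1 → HIT
5: bank 0 row 7 — prev 1 → CONFLICT
6: bank 3 row 1 — prev None → EMPTY
7: bank 1 row 7 — prev None → EMPTY
8: bank 3 row 1 — prev 1 → HIT
9: bank 0 row 2 — prev 7 → CONFLICT
10: bank 1 row 5 — prev 7 → CONFLICT
11: bank 2 row 6 — prev None → EMPTY

COUNT = 4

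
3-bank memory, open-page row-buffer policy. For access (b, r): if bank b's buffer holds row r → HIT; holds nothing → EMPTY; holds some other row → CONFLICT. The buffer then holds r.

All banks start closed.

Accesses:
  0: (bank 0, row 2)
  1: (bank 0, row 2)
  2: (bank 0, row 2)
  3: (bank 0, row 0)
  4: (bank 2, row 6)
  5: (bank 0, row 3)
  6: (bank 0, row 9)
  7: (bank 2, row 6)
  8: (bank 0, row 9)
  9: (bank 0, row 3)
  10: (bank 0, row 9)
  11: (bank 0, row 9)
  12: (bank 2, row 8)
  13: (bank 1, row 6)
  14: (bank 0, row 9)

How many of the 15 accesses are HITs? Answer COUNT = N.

COUNT = 6

step 0: bank0 None->2 [EMPTY]
step 1: bank0 2->2 [HIT]
step 2: bank0 2->2 [HIT]
step 3: bank0 2->0 [CONFLICT]
step 4: bank2 None->6 [EMPTY]
step 5: bank0 0->3 [CONFLICT]
step 6: bank0 3->9 [CONFLICT]
step 7: bank2 6->6 [HIT]
step 8: bank0 9->9 [HIT]
step 9: bank0 9->3 [CONFLICT]
step 10: bank0 3->9 [CONFLICT]
step 11: bank0 9->9 [HIT]
step 12: bank2 6->8 [CONFLICT]
step 13: bank1 None->6 [EMPTY]
step 14: bank0 9->9 [HIT]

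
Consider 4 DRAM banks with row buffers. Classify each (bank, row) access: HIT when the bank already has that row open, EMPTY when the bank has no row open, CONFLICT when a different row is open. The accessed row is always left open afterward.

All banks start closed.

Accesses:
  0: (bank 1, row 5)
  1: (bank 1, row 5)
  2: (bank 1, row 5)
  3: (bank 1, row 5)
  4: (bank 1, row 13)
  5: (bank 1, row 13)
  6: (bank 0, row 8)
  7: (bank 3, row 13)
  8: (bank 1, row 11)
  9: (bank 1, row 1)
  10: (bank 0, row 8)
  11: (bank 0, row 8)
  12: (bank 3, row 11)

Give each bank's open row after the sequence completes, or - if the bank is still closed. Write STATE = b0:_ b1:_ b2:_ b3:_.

STATE = b0:8 b1:1 b2:- b3:11

  [0] b1 r5: no row ⇒ E
  [1] b1 r5: had r5 ⇒ H
  [2] b1 r5: had r5 ⇒ H
  [3] b1 r5: had r5 ⇒ H
  [4] b1 r13: had r5 ⇒ C
  [5] b1 r13: had r13 ⇒ H
  [6] b0 r8: no row ⇒ E
  [7] b3 r13: no row ⇒ E
  [8] b1 r11: had r13 ⇒ C
  [9] b1 r1: had r11 ⇒ C
  [10] b0 r8: had r8 ⇒ H
  [11] b0 r8: had r8 ⇒ H
  [12] b3 r11: had r13 ⇒ C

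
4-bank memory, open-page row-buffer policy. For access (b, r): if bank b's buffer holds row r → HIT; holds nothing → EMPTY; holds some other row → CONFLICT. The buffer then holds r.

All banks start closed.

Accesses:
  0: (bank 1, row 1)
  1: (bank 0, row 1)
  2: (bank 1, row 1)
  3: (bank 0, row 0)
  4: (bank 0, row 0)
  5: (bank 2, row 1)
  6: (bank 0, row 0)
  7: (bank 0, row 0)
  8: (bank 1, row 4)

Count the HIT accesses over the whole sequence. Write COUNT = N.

COUNT = 4

#0 (1,1) E
#1 (0,1) E
#2 (1,1) H  (was 1)
#3 (0,0) C  (was 1)
#4 (0,0) H  (was 0)
#5 (2,1) E
#6 (0,0) H  (was 0)
#7 (0,0) H  (was 0)
#8 (1,4) C  (was 1)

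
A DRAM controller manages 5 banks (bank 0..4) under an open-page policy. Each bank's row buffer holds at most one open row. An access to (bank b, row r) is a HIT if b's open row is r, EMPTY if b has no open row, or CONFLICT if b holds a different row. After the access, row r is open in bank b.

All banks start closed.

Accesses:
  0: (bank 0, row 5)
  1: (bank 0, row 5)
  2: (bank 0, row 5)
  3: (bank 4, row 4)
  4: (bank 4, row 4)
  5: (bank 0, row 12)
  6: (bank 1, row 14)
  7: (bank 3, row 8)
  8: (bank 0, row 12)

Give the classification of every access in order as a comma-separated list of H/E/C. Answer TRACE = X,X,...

#0 (0,5) E
#1 (0,5) H  (was 5)
#2 (0,5) H  (was 5)
#3 (4,4) E
#4 (4,4) H  (was 4)
#5 (0,12) C  (was 5)
#6 (1,14) E
#7 (3,8) E
#8 (0,12) H  (was 12)

TRACE = E,H,H,E,H,C,E,E,H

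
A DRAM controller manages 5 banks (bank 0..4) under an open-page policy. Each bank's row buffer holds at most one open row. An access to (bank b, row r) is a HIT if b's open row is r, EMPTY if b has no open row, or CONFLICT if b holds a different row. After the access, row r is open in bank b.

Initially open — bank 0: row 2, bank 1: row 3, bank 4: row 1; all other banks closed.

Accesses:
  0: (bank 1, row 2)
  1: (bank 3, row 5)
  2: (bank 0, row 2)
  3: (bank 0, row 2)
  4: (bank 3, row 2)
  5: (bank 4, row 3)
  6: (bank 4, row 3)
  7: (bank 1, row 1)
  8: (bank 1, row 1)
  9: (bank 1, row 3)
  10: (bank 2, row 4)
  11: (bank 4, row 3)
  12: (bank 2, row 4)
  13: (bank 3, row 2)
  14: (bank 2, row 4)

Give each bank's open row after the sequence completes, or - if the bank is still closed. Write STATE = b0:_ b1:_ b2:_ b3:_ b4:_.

0: bank 1 row 2 — prev 3 → CONFLICT
1: bank 3 row 5 — prev None → EMPTY
2: bank 0 row 2 — prev 2 → HIT
3: bank 0 row 2 — prev 2 → HIT
4: bank 3 row 2 — prev 5 → CONFLICT
5: bank 4 row 3 — prev 1 → CONFLICT
6: bank 4 row 3 — prev 3 → HIT
7: bank 1 row 1 — prev 2 → CONFLICT
8: bank 1 row 1 — prev 1 → HIT
9: bank 1 row 3 — prev 1 → CONFLICT
10: bank 2 row 4 — prev None → EMPTY
11: bank 4 row 3 — prev 3 → HIT
12: bank 2 row 4 — prev 4 → HIT
13: bank 3 row 2 — prev 2 → HIT
14: bank 2 row 4 — prev 4 → HIT

STATE = b0:2 b1:3 b2:4 b3:2 b4:3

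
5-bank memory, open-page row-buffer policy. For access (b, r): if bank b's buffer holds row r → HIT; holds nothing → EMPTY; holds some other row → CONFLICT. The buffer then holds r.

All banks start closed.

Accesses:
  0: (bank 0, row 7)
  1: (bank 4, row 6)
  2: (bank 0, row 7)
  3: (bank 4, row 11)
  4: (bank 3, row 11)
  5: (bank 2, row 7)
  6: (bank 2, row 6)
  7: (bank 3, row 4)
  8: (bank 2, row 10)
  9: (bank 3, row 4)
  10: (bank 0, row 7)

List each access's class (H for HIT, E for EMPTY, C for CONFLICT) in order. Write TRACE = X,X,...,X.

TRACE = E,E,H,C,E,E,C,C,C,H,H

step 0: bank0 None->7 [EMPTY]
step 1: bank4 None->6 [EMPTY]
step 2: bank0 7->7 [HIT]
step 3: bank4 6->11 [CONFLICT]
step 4: bank3 None->11 [EMPTY]
step 5: bank2 None->7 [EMPTY]
step 6: bank2 7->6 [CONFLICT]
step 7: bank3 11->4 [CONFLICT]
step 8: bank2 6->10 [CONFLICT]
step 9: bank3 4->4 [HIT]
step 10: bank0 7->7 [HIT]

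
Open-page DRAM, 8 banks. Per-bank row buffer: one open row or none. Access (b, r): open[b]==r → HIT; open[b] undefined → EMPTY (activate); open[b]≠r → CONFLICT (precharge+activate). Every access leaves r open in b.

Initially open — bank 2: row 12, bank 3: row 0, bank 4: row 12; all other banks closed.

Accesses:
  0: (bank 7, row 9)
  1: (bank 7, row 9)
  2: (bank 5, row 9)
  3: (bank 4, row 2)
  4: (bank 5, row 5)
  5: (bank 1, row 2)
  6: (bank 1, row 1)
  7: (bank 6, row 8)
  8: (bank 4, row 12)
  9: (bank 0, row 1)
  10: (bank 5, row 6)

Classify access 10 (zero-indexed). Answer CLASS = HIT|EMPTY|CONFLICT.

step 0: bank7 None->9 [EMPTY]
step 1: bank7 9->9 [HIT]
step 2: bank5 None->9 [EMPTY]
step 3: bank4 12->2 [CONFLICT]
step 4: bank5 9->5 [CONFLICT]
step 5: bank1 None->2 [EMPTY]
step 6: bank1 2->1 [CONFLICT]
step 7: bank6 None->8 [EMPTY]
step 8: bank4 2->12 [CONFLICT]
step 9: bank0 None->1 [EMPTY]
step 10: bank5 5->6 [CONFLICT]

CLASS = CONFLICT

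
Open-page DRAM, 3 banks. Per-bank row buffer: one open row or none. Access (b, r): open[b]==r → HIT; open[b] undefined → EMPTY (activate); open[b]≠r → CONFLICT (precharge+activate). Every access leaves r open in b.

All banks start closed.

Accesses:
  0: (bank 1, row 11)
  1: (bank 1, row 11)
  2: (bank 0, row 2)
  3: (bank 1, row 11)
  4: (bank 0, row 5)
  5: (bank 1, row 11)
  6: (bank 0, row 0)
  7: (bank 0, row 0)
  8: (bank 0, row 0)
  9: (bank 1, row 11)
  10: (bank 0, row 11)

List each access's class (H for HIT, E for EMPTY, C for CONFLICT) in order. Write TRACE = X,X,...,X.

TRACE = E,H,E,H,C,H,C,H,H,H,C

step 0: bank1 None->11 [EMPTY]
step 1: bank1 11->11 [HIT]
step 2: bank0 None->2 [EMPTY]
step 3: bank1 11->11 [HIT]
step 4: bank0 2->5 [CONFLICT]
step 5: bank1 11->11 [HIT]
step 6: bank0 5->0 [CONFLICT]
step 7: bank0 0->0 [HIT]
step 8: bank0 0->0 [HIT]
step 9: bank1 11->11 [HIT]
step 10: bank0 0->11 [CONFLICT]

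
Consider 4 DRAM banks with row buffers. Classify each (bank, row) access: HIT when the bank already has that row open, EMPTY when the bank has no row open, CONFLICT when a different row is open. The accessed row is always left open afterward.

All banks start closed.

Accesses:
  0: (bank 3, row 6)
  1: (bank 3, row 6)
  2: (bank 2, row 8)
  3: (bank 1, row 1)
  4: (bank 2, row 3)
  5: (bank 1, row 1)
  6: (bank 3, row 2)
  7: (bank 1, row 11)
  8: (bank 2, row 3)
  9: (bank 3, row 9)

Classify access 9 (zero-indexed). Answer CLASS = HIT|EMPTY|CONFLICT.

CLASS = CONFLICT

0: bank 3 row 6 — prev None → EMPTY
1: bank 3 row 6 — prev 6 → HIT
2: bank 2 row 8 — prev None → EMPTY
3: bank 1 row 1 — prev None → EMPTY
4: bank 2 row 3 — prev 8 → CONFLICT
5: bank 1 row 1 — prev 1 → HIT
6: bank 3 row 2 — prev 6 → CONFLICT
7: bank 1 row 11 — prev 1 → CONFLICT
8: bank 2 row 3 — prev 3 → HIT
9: bank 3 row 9 — prev 2 → CONFLICT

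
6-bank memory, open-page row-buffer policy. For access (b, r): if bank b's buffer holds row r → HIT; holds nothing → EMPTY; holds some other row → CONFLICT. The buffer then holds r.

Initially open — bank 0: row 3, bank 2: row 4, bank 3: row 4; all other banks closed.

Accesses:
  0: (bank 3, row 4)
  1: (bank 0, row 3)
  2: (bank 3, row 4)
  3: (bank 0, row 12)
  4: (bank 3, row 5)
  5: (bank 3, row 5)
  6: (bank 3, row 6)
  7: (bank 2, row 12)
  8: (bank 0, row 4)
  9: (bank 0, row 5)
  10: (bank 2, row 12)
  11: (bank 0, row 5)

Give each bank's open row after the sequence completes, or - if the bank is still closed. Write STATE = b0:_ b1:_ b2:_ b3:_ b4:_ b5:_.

#0 (3,4) H  (was 4)
#1 (0,3) H  (was 3)
#2 (3,4) H  (was 4)
#3 (0,12) C  (was 3)
#4 (3,5) C  (was 4)
#5 (3,5) H  (was 5)
#6 (3,6) C  (was 5)
#7 (2,12) C  (was 4)
#8 (0,4) C  (was 12)
#9 (0,5) C  (was 4)
#10 (2,12) H  (was 12)
#11 (0,5) H  (was 5)

STATE = b0:5 b1:- b2:12 b3:6 b4:- b5:-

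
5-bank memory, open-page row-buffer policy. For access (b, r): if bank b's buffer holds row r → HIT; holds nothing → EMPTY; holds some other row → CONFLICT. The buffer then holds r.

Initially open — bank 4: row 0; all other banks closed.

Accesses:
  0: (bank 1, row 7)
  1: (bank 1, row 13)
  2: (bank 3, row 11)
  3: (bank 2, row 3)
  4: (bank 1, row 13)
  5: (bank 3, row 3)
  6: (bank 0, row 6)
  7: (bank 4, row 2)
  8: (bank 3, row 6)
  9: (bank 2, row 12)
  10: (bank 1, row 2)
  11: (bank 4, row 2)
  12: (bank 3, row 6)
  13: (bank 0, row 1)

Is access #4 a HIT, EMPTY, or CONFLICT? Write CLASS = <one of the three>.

CLASS = HIT

  [0] b1 r7: no row ⇒ E
  [1] b1 r13: had r7 ⇒ C
  [2] b3 r11: no row ⇒ E
  [3] b2 r3: no row ⇒ E
  [4] b1 r13: had r13 ⇒ H
  [5] b3 r3: had r11 ⇒ C
  [6] b0 r6: no row ⇒ E
  [7] b4 r2: had r0 ⇒ C
  [8] b3 r6: had r3 ⇒ C
  [9] b2 r12: had r3 ⇒ C
  [10] b1 r2: had r13 ⇒ C
  [11] b4 r2: had r2 ⇒ H
  [12] b3 r6: had r6 ⇒ H
  [13] b0 r1: had r6 ⇒ C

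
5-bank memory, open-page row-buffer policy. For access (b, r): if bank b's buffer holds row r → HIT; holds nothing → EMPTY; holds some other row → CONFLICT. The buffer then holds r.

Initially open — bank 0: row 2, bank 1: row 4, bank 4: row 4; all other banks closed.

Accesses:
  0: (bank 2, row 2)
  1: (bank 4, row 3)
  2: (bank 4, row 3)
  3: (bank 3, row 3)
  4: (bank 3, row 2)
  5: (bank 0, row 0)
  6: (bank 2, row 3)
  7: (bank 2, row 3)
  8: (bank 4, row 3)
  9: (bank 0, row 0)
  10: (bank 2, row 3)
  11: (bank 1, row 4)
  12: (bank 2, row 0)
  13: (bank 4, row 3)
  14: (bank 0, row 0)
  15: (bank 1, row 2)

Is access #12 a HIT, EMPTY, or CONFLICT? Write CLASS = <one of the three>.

CLASS = CONFLICT

0: bank 2 row 2 — prev None → EMPTY
1: bank 4 row 3 — prev 4 → CONFLICT
2: bank 4 row 3 — prev 3 → HIT
3: bank 3 row 3 — prev None → EMPTY
4: bank 3 row 2 — prev 3 → CONFLICT
5: bank 0 row 0 — prev 2 → CONFLICT
6: bank 2 row 3 — prev 2 → CONFLICT
7: bank 2 row 3 — prev 3 → HIT
8: bank 4 row 3 — prev 3 → HIT
9: bank 0 row 0 — prev 0 → HIT
10: bank 2 row 3 — prev 3 → HIT
11: bank 1 row 4 — prev 4 → HIT
12: bank 2 row 0 — prev 3 → CONFLICT
13: bank 4 row 3 — prev 3 → HIT
14: bank 0 row 0 — prev 0 → HIT
15: bank 1 row 2 — prev 4 → CONFLICT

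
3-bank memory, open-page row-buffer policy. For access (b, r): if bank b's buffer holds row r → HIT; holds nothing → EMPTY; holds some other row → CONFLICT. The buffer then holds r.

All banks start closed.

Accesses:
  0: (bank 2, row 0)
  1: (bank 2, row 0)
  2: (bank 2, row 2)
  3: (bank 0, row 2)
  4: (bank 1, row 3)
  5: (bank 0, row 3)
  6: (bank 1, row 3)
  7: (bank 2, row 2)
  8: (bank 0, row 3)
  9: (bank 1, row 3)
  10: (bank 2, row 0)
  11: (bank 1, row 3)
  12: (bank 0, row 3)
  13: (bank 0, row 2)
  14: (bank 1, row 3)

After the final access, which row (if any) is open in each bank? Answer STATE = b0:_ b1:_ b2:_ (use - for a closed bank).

0: bank 2 row 0 — prev None → EMPTY
1: bank 2 row 0 — prev 0 → HIT
2: bank 2 row 2 — prev 0 → CONFLICT
3: bank 0 row 2 — prev None → EMPTY
4: bank 1 row 3 — prev None → EMPTY
5: bank 0 row 3 — prev 2 → CONFLICT
6: bank 1 row 3 — prev 3 → HIT
7: bank 2 row 2 — prev 2 → HIT
8: bank 0 row 3 — prev 3 → HIT
9: bank 1 row 3 — prev 3 → HIT
10: bank 2 row 0 — prev 2 → CONFLICT
11: bank 1 row 3 — prev 3 → HIT
12: bank 0 row 3 — prev 3 → HIT
13: bank 0 row 2 — prev 3 → CONFLICT
14: bank 1 row 3 — prev 3 → HIT

STATE = b0:2 b1:3 b2:0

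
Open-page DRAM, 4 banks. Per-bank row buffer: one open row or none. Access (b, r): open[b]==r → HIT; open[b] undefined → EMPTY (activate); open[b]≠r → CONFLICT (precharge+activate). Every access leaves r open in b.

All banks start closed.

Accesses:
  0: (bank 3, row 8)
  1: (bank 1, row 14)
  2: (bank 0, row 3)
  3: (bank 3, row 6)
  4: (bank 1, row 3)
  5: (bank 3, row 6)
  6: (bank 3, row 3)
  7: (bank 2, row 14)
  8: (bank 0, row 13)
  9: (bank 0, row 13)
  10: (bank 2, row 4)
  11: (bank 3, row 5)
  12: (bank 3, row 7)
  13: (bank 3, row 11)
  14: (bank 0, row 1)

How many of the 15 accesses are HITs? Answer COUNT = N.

COUNT = 2

step 0: bank3 None->8 [EMPTY]
step 1: bank1 None->14 [EMPTY]
step 2: bank0 None->3 [EMPTY]
step 3: bank3 8->6 [CONFLICT]
step 4: bank1 14->3 [CONFLICT]
step 5: bank3 6->6 [HIT]
step 6: bank3 6->3 [CONFLICT]
step 7: bank2 None->14 [EMPTY]
step 8: bank0 3->13 [CONFLICT]
step 9: bank0 13->13 [HIT]
step 10: bank2 14->4 [CONFLICT]
step 11: bank3 3->5 [CONFLICT]
step 12: bank3 5->7 [CONFLICT]
step 13: bank3 7->11 [CONFLICT]
step 14: bank0 13->1 [CONFLICT]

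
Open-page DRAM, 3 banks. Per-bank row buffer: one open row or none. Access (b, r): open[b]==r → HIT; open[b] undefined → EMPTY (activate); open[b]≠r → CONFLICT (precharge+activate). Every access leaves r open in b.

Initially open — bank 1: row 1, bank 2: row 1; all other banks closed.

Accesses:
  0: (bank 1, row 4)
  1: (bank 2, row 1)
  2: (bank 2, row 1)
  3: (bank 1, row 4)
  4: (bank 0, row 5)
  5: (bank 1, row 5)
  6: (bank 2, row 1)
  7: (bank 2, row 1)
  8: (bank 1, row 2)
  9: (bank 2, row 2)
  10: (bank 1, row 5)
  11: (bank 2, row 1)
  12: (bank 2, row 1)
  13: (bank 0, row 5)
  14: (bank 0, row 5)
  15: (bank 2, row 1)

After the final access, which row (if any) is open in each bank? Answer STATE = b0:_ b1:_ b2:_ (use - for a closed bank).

STATE = b0:5 b1:5 b2:1

  [0] b1 r4: had r1 ⇒ C
  [1] b2 r1: had r1 ⇒ H
  [2] b2 r1: had r1 ⇒ H
  [3] b1 r4: had r4 ⇒ H
  [4] b0 r5: no row ⇒ E
  [5] b1 r5: had r4 ⇒ C
  [6] b2 r1: had r1 ⇒ H
  [7] b2 r1: had r1 ⇒ H
  [8] b1 r2: had r5 ⇒ C
  [9] b2 r2: had r1 ⇒ C
  [10] b1 r5: had r2 ⇒ C
  [11] b2 r1: had r2 ⇒ C
  [12] b2 r1: had r1 ⇒ H
  [13] b0 r5: had r5 ⇒ H
  [14] b0 r5: had r5 ⇒ H
  [15] b2 r1: had r1 ⇒ H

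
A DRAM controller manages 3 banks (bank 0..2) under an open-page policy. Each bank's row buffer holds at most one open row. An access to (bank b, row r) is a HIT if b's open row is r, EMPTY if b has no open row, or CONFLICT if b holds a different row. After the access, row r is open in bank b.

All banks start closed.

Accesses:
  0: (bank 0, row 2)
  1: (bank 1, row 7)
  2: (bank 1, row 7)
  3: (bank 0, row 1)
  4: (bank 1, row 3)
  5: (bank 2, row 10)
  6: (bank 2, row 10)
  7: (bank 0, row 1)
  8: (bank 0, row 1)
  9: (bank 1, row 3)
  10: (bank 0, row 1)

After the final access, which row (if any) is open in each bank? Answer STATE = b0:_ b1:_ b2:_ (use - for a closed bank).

STATE = b0:1 b1:3 b2:10

step 0: bank0 None->2 [EMPTY]
step 1: bank1 None->7 [EMPTY]
step 2: bank1 7->7 [HIT]
step 3: bank0 2->1 [CONFLICT]
step 4: bank1 7->3 [CONFLICT]
step 5: bank2 None->10 [EMPTY]
step 6: bank2 10->10 [HIT]
step 7: bank0 1->1 [HIT]
step 8: bank0 1->1 [HIT]
step 9: bank1 3->3 [HIT]
step 10: bank0 1->1 [HIT]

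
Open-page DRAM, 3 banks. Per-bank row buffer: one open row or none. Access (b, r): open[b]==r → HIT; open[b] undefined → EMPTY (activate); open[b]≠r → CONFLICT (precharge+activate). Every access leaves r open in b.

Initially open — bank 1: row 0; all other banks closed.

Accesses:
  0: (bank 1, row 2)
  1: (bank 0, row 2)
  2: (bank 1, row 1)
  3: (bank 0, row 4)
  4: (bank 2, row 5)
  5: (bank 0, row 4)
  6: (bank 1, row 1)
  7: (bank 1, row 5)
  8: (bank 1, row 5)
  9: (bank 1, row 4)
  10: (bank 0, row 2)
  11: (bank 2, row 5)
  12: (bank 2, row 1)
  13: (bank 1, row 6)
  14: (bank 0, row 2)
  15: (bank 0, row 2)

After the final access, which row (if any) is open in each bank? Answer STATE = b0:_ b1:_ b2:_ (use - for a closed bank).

  [0] b1 r2: had r0 ⇒ C
  [1] b0 r2: no row ⇒ E
  [2] b1 r1: had r2 ⇒ C
  [3] b0 r4: had r2 ⇒ C
  [4] b2 r5: no row ⇒ E
  [5] b0 r4: had r4 ⇒ H
  [6] b1 r1: had r1 ⇒ H
  [7] b1 r5: had r1 ⇒ C
  [8] b1 r5: had r5 ⇒ H
  [9] b1 r4: had r5 ⇒ C
  [10] b0 r2: had r4 ⇒ C
  [11] b2 r5: had r5 ⇒ H
  [12] b2 r1: had r5 ⇒ C
  [13] b1 r6: had r4 ⇒ C
  [14] b0 r2: had r2 ⇒ H
  [15] b0 r2: had r2 ⇒ H

STATE = b0:2 b1:6 b2:1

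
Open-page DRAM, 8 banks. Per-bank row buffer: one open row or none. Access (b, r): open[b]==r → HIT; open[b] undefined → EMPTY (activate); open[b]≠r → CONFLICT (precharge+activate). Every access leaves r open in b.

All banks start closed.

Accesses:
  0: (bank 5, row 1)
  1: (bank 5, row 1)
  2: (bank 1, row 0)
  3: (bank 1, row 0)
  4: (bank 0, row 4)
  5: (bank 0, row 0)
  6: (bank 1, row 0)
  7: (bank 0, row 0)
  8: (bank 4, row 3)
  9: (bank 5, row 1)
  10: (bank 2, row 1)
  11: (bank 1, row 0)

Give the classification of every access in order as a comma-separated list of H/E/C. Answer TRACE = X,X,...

step 0: bank5 None->1 [EMPTY]
step 1: bank5 1->1 [HIT]
step 2: bank1 None->0 [EMPTY]
step 3: bank1 0->0 [HIT]
step 4: bank0 None->4 [EMPTY]
step 5: bank0 4->0 [CONFLICT]
step 6: bank1 0->0 [HIT]
step 7: bank0 0->0 [HIT]
step 8: bank4 None->3 [EMPTY]
step 9: bank5 1->1 [HIT]
step 10: bank2 None->1 [EMPTY]
step 11: bank1 0->0 [HIT]

TRACE = E,H,E,H,E,C,H,H,E,H,E,H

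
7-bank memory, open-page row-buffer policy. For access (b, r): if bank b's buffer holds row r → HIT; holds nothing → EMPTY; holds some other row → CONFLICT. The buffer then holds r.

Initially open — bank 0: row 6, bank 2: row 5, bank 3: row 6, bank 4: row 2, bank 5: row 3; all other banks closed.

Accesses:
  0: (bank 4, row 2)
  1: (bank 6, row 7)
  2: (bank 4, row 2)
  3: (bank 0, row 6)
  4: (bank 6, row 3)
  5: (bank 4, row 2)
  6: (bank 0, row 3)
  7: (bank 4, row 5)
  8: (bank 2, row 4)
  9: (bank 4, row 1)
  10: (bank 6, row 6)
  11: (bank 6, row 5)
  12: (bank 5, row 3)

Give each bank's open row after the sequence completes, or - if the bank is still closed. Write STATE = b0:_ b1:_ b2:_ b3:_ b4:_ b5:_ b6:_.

  [0] b4 r2: had r2 ⇒ H
  [1] b6 r7: no row ⇒ E
  [2] b4 r2: had r2 ⇒ H
  [3] b0 r6: had r6 ⇒ H
  [4] b6 r3: had r7 ⇒ C
  [5] b4 r2: had r2 ⇒ H
  [6] b0 r3: had r6 ⇒ C
  [7] b4 r5: had r2 ⇒ C
  [8] b2 r4: had r5 ⇒ C
  [9] b4 r1: had r5 ⇒ C
  [10] b6 r6: had r3 ⇒ C
  [11] b6 r5: had r6 ⇒ C
  [12] b5 r3: had r3 ⇒ H

STATE = b0:3 b1:- b2:4 b3:6 b4:1 b5:3 b6:5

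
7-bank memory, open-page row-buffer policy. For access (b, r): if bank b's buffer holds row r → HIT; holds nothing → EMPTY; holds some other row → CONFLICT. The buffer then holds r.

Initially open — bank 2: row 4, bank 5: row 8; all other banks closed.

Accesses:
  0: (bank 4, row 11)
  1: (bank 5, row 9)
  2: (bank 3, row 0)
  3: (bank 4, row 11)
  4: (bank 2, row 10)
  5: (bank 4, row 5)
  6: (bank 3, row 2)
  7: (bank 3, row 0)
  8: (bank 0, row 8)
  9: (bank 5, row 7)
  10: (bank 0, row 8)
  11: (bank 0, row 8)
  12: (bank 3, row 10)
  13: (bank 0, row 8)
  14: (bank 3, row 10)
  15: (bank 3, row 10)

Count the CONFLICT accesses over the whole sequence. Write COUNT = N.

COUNT = 7

0: bank 4 row 11 — prev None → EMPTY
1: bank 5 row 9 — prev 8 → CONFLICT
2: bank 3 row 0 — prev None → EMPTY
3: bank 4 row 11 — prev 11 → HIT
4: bank 2 row 10 — prev 4 → CONFLICT
5: bank 4 row 5 — prev 11 → CONFLICT
6: bank 3 row 2 — prev 0 → CONFLICT
7: bank 3 row 0 — prev 2 → CONFLICT
8: bank 0 row 8 — prev None → EMPTY
9: bank 5 row 7 — prev 9 → CONFLICT
10: bank 0 row 8 — prev 8 → HIT
11: bank 0 row 8 — prev 8 → HIT
12: bank 3 row 10 — prev 0 → CONFLICT
13: bank 0 row 8 — prev 8 → HIT
14: bank 3 row 10 — prev 10 → HIT
15: bank 3 row 10 — prev 10 → HIT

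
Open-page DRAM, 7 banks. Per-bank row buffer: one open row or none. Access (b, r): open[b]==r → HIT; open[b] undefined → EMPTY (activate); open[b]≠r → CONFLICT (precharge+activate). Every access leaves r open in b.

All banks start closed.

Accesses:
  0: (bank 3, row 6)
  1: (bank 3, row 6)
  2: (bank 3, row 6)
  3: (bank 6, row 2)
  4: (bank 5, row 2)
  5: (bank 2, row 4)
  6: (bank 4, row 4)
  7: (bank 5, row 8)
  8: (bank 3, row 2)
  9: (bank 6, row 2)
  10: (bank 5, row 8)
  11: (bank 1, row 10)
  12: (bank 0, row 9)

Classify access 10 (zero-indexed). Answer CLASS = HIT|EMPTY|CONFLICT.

CLASS = HIT

  [0] b3 r6: no row ⇒ E
  [1] b3 r6: had r6 ⇒ H
  [2] b3 r6: had r6 ⇒ H
  [3] b6 r2: no row ⇒ E
  [4] b5 r2: no row ⇒ E
  [5] b2 r4: no row ⇒ E
  [6] b4 r4: no row ⇒ E
  [7] b5 r8: had r2 ⇒ C
  [8] b3 r2: had r6 ⇒ C
  [9] b6 r2: had r2 ⇒ H
  [10] b5 r8: had r8 ⇒ H
  [11] b1 r10: no row ⇒ E
  [12] b0 r9: no row ⇒ E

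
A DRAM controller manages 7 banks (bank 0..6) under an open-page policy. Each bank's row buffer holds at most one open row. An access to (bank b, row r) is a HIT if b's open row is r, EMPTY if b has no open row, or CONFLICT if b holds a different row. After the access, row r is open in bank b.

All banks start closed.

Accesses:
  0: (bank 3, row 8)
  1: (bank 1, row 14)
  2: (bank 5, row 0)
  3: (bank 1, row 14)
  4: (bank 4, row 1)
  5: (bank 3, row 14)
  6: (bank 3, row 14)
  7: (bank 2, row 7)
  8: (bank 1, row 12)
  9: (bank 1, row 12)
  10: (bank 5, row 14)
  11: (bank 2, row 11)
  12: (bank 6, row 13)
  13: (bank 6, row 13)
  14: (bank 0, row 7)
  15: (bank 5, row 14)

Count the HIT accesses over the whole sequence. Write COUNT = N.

COUNT = 5

  [0] b3 r8: no row ⇒ E
  [1] b1 r14: no row ⇒ E
  [2] b5 r0: no row ⇒ E
  [3] b1 r14: had r14 ⇒ H
  [4] b4 r1: no row ⇒ E
  [5] b3 r14: had r8 ⇒ C
  [6] b3 r14: had r14 ⇒ H
  [7] b2 r7: no row ⇒ E
  [8] b1 r12: had r14 ⇒ C
  [9] b1 r12: had r12 ⇒ H
  [10] b5 r14: had r0 ⇒ C
  [11] b2 r11: had r7 ⇒ C
  [12] b6 r13: no row ⇒ E
  [13] b6 r13: had r13 ⇒ H
  [14] b0 r7: no row ⇒ E
  [15] b5 r14: had r14 ⇒ H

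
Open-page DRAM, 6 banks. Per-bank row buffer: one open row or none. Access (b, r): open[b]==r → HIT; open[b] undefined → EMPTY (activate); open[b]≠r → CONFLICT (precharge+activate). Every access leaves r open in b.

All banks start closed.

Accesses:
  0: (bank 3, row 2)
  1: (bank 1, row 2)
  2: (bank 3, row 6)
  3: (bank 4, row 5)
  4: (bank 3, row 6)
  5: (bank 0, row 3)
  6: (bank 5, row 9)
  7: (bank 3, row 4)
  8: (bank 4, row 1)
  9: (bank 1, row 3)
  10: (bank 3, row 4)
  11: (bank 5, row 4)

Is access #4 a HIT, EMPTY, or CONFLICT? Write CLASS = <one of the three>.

CLASS = HIT

#0 (3,2) E
#1 (1,2) E
#2 (3,6) C  (was 2)
#3 (4,5) E
#4 (3,6) H  (was 6)
#5 (0,3) E
#6 (5,9) E
#7 (3,4) C  (was 6)
#8 (4,1) C  (was 5)
#9 (1,3) C  (was 2)
#10 (3,4) H  (was 4)
#11 (5,4) C  (was 9)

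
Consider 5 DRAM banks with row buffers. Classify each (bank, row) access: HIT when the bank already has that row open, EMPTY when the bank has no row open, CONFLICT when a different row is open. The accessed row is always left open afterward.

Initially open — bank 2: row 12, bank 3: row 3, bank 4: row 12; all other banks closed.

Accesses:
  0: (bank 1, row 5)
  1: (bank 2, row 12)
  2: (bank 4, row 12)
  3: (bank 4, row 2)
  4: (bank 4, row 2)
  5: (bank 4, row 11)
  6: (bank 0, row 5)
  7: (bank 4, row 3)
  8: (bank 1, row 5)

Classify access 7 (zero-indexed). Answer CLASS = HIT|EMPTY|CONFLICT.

step 0: bank1 None->5 [EMPTY]
step 1: bank2 12->12 [HIT]
step 2: bank4 12->12 [HIT]
step 3: bank4 12->2 [CONFLICT]
step 4: bank4 2->2 [HIT]
step 5: bank4 2->11 [CONFLICT]
step 6: bank0 None->5 [EMPTY]
step 7: bank4 11->3 [CONFLICT]
step 8: bank1 5->5 [HIT]

CLASS = CONFLICT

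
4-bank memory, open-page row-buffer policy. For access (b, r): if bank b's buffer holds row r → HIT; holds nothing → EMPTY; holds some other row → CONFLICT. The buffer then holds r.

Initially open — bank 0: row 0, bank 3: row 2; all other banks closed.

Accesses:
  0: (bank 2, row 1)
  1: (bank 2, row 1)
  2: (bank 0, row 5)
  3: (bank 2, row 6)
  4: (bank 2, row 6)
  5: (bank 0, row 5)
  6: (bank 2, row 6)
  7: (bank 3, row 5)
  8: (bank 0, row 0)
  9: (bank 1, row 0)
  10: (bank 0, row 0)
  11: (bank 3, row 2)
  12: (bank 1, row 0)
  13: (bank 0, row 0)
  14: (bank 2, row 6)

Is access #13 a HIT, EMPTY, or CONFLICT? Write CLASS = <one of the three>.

#0 (2,1) E
#1 (2,1) H  (was 1)
#2 (0,5) C  (was 0)
#3 (2,6) C  (was 1)
#4 (2,6) H  (was 6)
#5 (0,5) H  (was 5)
#6 (2,6) H  (was 6)
#7 (3,5) C  (was 2)
#8 (0,0) C  (was 5)
#9 (1,0) E
#10 (0,0) H  (was 0)
#11 (3,2) C  (was 5)
#12 (1,0) H  (was 0)
#13 (0,0) H  (was 0)
#14 (2,6) H  (was 6)

CLASS = HIT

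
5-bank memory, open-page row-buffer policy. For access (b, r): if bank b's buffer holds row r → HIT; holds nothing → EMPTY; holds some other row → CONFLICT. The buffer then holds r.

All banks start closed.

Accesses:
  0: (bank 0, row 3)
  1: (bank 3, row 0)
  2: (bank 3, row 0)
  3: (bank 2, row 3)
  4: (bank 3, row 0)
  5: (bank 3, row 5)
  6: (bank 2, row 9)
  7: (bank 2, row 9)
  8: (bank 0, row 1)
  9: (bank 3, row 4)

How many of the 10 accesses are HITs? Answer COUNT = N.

0: bank 0 row 3 — prev None → EMPTY
1: bank 3 row 0 — prev None → EMPTY
2: bank 3 row 0 — prev 0 → HIT
3: bank 2 row 3 — prev None → EMPTY
4: bank 3 row 0 — prev 0 → HIT
5: bank 3 row 5 — prev 0 → CONFLICT
6: bank 2 row 9 — prev 3 → CONFLICT
7: bank 2 row 9 — prev 9 → HIT
8: bank 0 row 1 — prev 3 → CONFLICT
9: bank 3 row 4 — prev 5 → CONFLICT

COUNT = 3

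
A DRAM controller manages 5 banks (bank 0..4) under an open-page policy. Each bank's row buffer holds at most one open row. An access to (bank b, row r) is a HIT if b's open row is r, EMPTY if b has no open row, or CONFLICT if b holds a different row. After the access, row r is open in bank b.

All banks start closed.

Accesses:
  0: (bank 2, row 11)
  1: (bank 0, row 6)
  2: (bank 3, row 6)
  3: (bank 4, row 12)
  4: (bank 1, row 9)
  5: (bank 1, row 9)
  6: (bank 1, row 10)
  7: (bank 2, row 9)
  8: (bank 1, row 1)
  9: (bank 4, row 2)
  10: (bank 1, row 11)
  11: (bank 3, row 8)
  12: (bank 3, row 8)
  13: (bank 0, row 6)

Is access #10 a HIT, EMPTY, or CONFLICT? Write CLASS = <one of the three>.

CLASS = CONFLICT

step 0: bank2 None->11 [EMPTY]
step 1: bank0 None->6 [EMPTY]
step 2: bank3 None->6 [EMPTY]
step 3: bank4 None->12 [EMPTY]
step 4: bank1 None->9 [EMPTY]
step 5: bank1 9->9 [HIT]
step 6: bank1 9->10 [CONFLICT]
step 7: bank2 11->9 [CONFLICT]
step 8: bank1 10->1 [CONFLICT]
step 9: bank4 12->2 [CONFLICT]
step 10: bank1 1->11 [CONFLICT]
step 11: bank3 6->8 [CONFLICT]
step 12: bank3 8->8 [HIT]
step 13: bank0 6->6 [HIT]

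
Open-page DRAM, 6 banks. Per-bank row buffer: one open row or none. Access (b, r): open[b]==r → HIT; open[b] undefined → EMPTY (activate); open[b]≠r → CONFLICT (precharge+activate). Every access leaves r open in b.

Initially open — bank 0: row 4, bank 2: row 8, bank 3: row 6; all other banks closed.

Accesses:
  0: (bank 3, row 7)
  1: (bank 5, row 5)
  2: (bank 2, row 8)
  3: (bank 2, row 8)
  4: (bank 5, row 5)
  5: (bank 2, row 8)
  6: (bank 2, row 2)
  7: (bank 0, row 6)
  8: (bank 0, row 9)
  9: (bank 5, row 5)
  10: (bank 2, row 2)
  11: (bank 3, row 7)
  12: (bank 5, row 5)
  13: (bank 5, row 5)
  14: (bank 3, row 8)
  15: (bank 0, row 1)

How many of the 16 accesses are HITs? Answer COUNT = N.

COUNT = 9

#0 (3,7) C  (was 6)
#1 (5,5) E
#2 (2,8) H  (was 8)
#3 (2,8) H  (was 8)
#4 (5,5) H  (was 5)
#5 (2,8) H  (was 8)
#6 (2,2) C  (was 8)
#7 (0,6) C  (was 4)
#8 (0,9) C  (was 6)
#9 (5,5) H  (was 5)
#10 (2,2) H  (was 2)
#11 (3,7) H  (was 7)
#12 (5,5) H  (was 5)
#13 (5,5) H  (was 5)
#14 (3,8) C  (was 7)
#15 (0,1) C  (was 9)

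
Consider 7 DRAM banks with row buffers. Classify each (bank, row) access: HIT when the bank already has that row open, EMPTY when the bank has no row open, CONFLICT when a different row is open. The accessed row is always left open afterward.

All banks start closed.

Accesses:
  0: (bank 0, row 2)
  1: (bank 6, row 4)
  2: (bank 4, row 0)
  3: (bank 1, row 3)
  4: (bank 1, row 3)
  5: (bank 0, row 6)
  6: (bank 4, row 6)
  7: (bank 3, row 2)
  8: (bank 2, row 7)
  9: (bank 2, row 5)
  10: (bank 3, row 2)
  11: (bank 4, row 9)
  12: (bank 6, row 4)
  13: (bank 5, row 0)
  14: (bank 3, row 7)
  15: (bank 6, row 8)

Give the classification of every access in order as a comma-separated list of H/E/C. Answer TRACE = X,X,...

TRACE = E,E,E,E,H,C,C,E,E,C,H,C,H,E,C,C

#0 (0,2) E
#1 (6,4) E
#2 (4,0) E
#3 (1,3) E
#4 (1,3) H  (was 3)
#5 (0,6) C  (was 2)
#6 (4,6) C  (was 0)
#7 (3,2) E
#8 (2,7) E
#9 (2,5) C  (was 7)
#10 (3,2) H  (was 2)
#11 (4,9) C  (was 6)
#12 (6,4) H  (was 4)
#13 (5,0) E
#14 (3,7) C  (was 2)
#15 (6,8) C  (was 4)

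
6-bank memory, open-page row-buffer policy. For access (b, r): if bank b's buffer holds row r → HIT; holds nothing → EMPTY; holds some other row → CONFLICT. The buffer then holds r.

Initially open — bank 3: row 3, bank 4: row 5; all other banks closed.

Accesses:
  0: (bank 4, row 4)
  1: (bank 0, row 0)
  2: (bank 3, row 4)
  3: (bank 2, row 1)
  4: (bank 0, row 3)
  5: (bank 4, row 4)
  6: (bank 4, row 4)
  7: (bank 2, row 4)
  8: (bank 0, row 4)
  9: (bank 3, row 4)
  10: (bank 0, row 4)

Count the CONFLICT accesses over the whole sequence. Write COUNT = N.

0: bank 4 row 4 — prev 5 → CONFLICT
1: bank 0 row 0 — prev None → EMPTY
2: bank 3 row 4 — prev 3 → CONFLICT
3: bank 2 row 1 — prev None → EMPTY
4: bank 0 row 3 — prev 0 → CONFLICT
5: bank 4 row 4 — prev 4 → HIT
6: bank 4 row 4 — prev 4 → HIT
7: bank 2 row 4 — prev 1 → CONFLICT
8: bank 0 row 4 — prev 3 → CONFLICT
9: bank 3 row 4 — prev 4 → HIT
10: bank 0 row 4 — prev 4 → HIT

COUNT = 5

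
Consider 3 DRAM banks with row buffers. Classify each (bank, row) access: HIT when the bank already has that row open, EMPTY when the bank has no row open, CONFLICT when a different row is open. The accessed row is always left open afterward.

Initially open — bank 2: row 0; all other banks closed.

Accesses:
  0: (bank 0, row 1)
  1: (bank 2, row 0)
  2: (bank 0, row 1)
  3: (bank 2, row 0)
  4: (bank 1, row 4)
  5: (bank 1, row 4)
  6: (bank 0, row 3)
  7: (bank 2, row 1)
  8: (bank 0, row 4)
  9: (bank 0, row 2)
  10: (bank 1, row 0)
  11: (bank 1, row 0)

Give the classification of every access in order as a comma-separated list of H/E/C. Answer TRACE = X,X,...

#0 (0,1) E
#1 (2,0) H  (was 0)
#2 (0,1) H  (was 1)
#3 (2,0) H  (was 0)
#4 (1,4) E
#5 (1,4) H  (was 4)
#6 (0,3) C  (was 1)
#7 (2,1) C  (was 0)
#8 (0,4) C  (was 3)
#9 (0,2) C  (was 4)
#10 (1,0) C  (was 4)
#11 (1,0) H  (was 0)

TRACE = E,H,H,H,E,H,C,C,C,C,C,H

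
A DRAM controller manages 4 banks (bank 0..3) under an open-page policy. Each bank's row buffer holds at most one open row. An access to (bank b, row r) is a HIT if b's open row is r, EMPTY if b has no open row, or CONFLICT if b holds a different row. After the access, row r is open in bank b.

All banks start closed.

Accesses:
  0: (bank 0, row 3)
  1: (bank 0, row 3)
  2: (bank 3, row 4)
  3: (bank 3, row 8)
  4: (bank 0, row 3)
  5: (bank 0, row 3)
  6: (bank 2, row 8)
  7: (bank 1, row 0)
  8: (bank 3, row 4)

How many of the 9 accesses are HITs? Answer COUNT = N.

COUNT = 3

step 0: bank0 None->3 [EMPTY]
step 1: bank0 3->3 [HIT]
step 2: bank3 None->4 [EMPTY]
step 3: bank3 4->8 [CONFLICT]
step 4: bank0 3->3 [HIT]
step 5: bank0 3->3 [HIT]
step 6: bank2 None->8 [EMPTY]
step 7: bank1 None->0 [EMPTY]
step 8: bank3 8->4 [CONFLICT]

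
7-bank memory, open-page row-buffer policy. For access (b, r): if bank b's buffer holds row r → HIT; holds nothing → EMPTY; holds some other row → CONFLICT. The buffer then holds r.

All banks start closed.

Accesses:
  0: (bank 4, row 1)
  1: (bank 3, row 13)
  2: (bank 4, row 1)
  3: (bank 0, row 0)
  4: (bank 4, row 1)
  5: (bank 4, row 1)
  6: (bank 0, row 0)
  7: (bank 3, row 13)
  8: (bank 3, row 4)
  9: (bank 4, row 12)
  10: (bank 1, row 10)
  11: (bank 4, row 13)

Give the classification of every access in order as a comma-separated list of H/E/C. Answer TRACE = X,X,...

TRACE = E,E,H,E,H,H,H,H,C,C,E,C

0: bank 4 row 1 — prev None → EMPTY
1: bank 3 row 13 — prev None → EMPTY
2: bank 4 row 1 — prev 1 → HIT
3: bank 0 row 0 — prev None → EMPTY
4: bank 4 row 1 — prev 1 → HIT
5: bank 4 row 1 — prev 1 → HIT
6: bank 0 row 0 — prev 0 → HIT
7: bank 3 row 13 — prev 13 → HIT
8: bank 3 row 4 — prev 13 → CONFLICT
9: bank 4 row 12 — prev 1 → CONFLICT
10: bank 1 row 10 — prev None → EMPTY
11: bank 4 row 13 — prev 12 → CONFLICT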